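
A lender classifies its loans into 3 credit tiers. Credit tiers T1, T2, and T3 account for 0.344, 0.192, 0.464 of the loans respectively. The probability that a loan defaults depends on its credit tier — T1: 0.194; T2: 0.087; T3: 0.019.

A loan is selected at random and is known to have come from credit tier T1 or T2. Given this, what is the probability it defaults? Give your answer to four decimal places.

0.1557

Let S = {T1, T2}.
P(S) = 0.344 + 0.192 = 0.536.
P(D ∩ S) = 0.194·0.344 + 0.087·0.192 = 0.066736 + 0.016704 = 0.08344.
P(D | S) = 0.08344 / 0.536 = 0.155672…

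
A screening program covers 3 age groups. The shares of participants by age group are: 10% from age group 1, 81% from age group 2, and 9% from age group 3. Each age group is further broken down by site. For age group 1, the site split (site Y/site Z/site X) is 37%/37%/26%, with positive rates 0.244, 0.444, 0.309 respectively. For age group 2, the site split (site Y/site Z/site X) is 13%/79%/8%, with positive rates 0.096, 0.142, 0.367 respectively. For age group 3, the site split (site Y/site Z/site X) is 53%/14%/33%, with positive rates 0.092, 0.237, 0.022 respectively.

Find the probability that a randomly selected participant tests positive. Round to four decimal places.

P(T|1) = 0.37·0.244 + 0.37·0.444 + 0.26·0.309 = 0.09028 + 0.16428 + 0.08034 = 0.3349
P(T|2) = 0.13·0.096 + 0.79·0.142 + 0.08·0.367 = 0.01248 + 0.11218 + 0.02936 = 0.15402
P(T|3) = 0.53·0.092 + 0.14·0.237 + 0.33·0.022 = 0.04876 + 0.03318 + 0.00726 = 0.0892
By total probability over the outer partition,
P(T) = 0.1·0.3349 + 0.81·0.15402 + 0.09·0.0892
      = 0.03349 + 0.1247562 + 0.008028 = 0.1662742

P(T) ≈ 0.1663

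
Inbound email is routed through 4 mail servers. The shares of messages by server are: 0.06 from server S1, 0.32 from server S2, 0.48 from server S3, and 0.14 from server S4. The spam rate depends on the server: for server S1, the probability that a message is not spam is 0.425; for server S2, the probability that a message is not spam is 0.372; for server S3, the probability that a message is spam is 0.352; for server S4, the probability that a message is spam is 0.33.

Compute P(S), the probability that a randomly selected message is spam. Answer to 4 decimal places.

P(S) ≈ 0.4506

P(S|S1) = 1 − 0.425 = 0.575.
P(S|S2) = 1 − 0.372 = 0.628.
Summing over the partition,
P(S) = P(S|S1)·P(S1) + P(S|S2)·P(S2) + P(S|S3)·P(S3) + P(S|S4)·P(S4)
      = 0.575·0.06 + 0.628·0.32 + 0.352·0.48 + 0.33·0.14
      = 0.0345 + 0.20096 + 0.16896 + 0.0462 = 0.45062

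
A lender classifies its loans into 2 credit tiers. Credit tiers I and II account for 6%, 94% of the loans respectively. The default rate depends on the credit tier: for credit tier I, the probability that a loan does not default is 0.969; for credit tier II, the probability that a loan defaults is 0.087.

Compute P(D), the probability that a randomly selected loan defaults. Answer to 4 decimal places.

0.0836

P(D|I) = 1 − 0.969 = 0.031.
P(D) = P(D|I)·P(I) + P(D|II)·P(II)
      = 0.031·0.06 + 0.087·0.94
      = 0.00186 + 0.08178 = 0.08364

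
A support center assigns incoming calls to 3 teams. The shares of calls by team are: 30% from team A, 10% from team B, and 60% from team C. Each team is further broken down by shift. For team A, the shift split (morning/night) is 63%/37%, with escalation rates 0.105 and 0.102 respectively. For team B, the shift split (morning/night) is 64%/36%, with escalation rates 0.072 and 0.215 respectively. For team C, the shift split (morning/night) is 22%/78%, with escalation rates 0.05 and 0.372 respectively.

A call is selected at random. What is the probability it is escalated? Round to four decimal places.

P(E|A) = 0.63·0.105 + 0.37·0.102 = 0.06615 + 0.03774 = 0.10389
P(E|B) = 0.64·0.072 + 0.36·0.215 = 0.04608 + 0.0774 = 0.12348
P(E|C) = 0.22·0.05 + 0.78·0.372 = 0.011 + 0.29016 = 0.30116
Then overall,
P(E) = 0.3·0.10389 + 0.1·0.12348 + 0.6·0.30116
      = 0.031167 + 0.012348 + 0.180696 = 0.224211

P(E) ≈ 0.2242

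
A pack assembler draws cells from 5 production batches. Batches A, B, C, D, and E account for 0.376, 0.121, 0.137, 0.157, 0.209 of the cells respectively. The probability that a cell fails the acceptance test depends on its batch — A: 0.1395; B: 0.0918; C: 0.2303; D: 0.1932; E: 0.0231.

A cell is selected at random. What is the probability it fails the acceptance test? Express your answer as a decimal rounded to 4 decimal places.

0.1303

P(F) = P(F|A)·P(A) + P(F|B)·P(B) + P(F|C)·P(C) + P(F|D)·P(D) + P(F|E)·P(E)
      = 0.1395·0.376 + 0.0918·0.121 + 0.2303·0.137 + 0.1932·0.157 + 0.0231·0.209
      = 0.052452 + 0.0111078 + 0.0315511 + 0.0303324 + 0.0048279 = 0.1302712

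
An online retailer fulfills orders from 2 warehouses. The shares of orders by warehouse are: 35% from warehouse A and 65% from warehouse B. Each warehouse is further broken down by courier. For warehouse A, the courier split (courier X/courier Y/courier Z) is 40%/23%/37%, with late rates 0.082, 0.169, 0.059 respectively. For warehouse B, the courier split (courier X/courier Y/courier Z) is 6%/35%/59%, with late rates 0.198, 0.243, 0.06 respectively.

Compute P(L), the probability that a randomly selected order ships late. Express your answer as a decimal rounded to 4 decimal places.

P(L|A) = 0.4·0.082 + 0.23·0.169 + 0.37·0.059 = 0.0328 + 0.03887 + 0.02183 = 0.0935
P(L|B) = 0.06·0.198 + 0.35·0.243 + 0.59·0.06 = 0.01188 + 0.08505 + 0.0354 = 0.13233
By total probability over the outer partition,
P(L) = 0.35·0.0935 + 0.65·0.13233
      = 0.032725 + 0.0860145 = 0.1187395

P(L) ≈ 0.1187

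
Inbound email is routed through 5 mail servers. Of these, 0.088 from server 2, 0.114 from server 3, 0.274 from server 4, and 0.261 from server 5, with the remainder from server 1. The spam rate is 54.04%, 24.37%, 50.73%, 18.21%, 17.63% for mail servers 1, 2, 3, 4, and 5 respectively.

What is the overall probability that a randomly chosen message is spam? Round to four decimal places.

P(1) = 1 − (0.088 + 0.114 + 0.274 + 0.261) = 0.263.
Summing over the partition,
P(S) = P(S|1)·P(1) + P(S|2)·P(2) + P(S|3)·P(3) + P(S|4)·P(4) + P(S|5)·P(5)
      = 0.5404·0.263 + 0.2437·0.088 + 0.5073·0.114 + 0.1821·0.274 + 0.1763·0.261
      = 0.1421252 + 0.0214456 + 0.0578322 + 0.0498954 + 0.0460143 = 0.3173127

P(S) ≈ 0.3173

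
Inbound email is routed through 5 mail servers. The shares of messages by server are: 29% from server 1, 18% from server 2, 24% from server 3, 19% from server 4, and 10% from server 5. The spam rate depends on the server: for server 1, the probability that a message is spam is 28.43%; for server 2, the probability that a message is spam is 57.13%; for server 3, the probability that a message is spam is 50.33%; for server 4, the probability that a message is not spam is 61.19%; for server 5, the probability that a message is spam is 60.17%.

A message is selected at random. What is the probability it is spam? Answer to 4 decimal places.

P(S) ≈ 0.4400

P(S|4) = 1 − 0.6119 = 0.3881.
By the law of total probability,
P(S) = P(S|1)·P(1) + P(S|2)·P(2) + P(S|3)·P(3) + P(S|4)·P(4) + P(S|5)·P(5)
      = 0.2843·0.29 + 0.5713·0.18 + 0.5033·0.24 + 0.3881·0.19 + 0.6017·0.1
      = 0.082447 + 0.102834 + 0.120792 + 0.073739 + 0.06017 = 0.439982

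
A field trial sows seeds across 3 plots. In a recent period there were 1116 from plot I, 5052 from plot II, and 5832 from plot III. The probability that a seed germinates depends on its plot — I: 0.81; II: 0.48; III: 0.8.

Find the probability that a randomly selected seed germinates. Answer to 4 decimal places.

Total: 1116 + 5052 + 5832 = 12000.
P(I) = 1116/12000 = 0.093. P(II) = 5052/12000 = 0.421. P(III) = 5832/12000 = 0.486.
Summing over the partition,
P(G) = P(G|I)·P(I) + P(G|II)·P(II) + P(G|III)·P(III)
      = 0.81·0.093 + 0.48·0.421 + 0.8·0.486
      = 0.07533 + 0.20208 + 0.3888 = 0.66621

P(G) ≈ 0.6662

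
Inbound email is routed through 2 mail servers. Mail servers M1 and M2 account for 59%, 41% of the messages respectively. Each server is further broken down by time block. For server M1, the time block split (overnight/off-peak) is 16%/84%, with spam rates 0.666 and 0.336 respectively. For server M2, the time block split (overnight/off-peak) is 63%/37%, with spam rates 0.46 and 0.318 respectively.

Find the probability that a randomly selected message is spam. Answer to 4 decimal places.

P(S|M1) = 0.16·0.666 + 0.84·0.336 = 0.10656 + 0.28224 = 0.3888
P(S|M2) = 0.63·0.46 + 0.37·0.318 = 0.2898 + 0.11766 = 0.40746
By total probability over the outer partition,
P(S) = 0.59·0.3888 + 0.41·0.40746
      = 0.229392 + 0.1670586 = 0.3964506

P(S) ≈ 0.3965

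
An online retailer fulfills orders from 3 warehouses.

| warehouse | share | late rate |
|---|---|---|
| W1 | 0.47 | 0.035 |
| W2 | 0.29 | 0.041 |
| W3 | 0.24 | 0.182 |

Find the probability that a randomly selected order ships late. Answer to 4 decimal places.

P(L) = P(L|W1)·P(W1) + P(L|W2)·P(W2) + P(L|W3)·P(W3)
      = 0.035·0.47 + 0.041·0.29 + 0.182·0.24
      = 0.01645 + 0.01189 + 0.04368 = 0.07202

0.0720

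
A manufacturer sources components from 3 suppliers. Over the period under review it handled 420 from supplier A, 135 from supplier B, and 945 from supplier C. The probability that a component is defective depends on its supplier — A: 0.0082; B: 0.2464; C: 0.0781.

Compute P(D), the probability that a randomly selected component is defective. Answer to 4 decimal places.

Total: 420 + 135 + 945 = 1500.
P(A) = 420/1500 = 0.28. P(B) = 135/1500 = 0.09. P(C) = 945/1500 = 0.63.
P(D) = P(D|A)·P(A) + P(D|B)·P(B) + P(D|C)·P(C)
      = 0.0082·0.28 + 0.2464·0.09 + 0.0781·0.63
      = 0.002296 + 0.022176 + 0.049203 = 0.073675

0.0737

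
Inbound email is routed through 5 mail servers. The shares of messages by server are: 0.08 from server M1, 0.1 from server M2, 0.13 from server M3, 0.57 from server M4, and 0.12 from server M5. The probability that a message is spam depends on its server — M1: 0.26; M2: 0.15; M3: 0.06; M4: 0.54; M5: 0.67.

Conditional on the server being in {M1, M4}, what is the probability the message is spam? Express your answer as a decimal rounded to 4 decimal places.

0.5055

Let J = {M1, M4}.
P(J) = 0.08 + 0.57 = 0.65.
P(S ∩ J) = 0.26·0.08 + 0.54·0.57 = 0.0208 + 0.3078 = 0.3286.
P(S | J) = 0.3286 / 0.65 = 0.505538…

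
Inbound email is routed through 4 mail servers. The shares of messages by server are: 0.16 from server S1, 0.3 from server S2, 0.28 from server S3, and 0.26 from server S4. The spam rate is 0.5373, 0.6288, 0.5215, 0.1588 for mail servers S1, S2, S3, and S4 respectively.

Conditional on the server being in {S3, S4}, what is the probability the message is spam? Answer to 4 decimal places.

0.3469

Let J = {S3, S4}.
P(J) = 0.28 + 0.26 = 0.54.
P(S ∩ J) = 0.5215·0.28 + 0.1588·0.26 = 0.14602 + 0.041288 = 0.187308.
P(S | J) = 0.187308 / 0.54 = 0.346867…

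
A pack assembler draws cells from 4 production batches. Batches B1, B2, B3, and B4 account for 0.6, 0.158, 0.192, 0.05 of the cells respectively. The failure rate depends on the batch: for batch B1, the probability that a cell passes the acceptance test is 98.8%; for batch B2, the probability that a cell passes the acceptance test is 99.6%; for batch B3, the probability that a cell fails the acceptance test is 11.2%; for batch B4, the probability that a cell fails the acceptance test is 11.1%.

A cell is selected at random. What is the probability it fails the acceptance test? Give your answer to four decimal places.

0.0349

P(F|B1) = 1 − 0.988 = 0.012.
P(F|B2) = 1 − 0.996 = 0.004.
P(F) = P(F|B1)·P(B1) + P(F|B2)·P(B2) + P(F|B3)·P(B3) + P(F|B4)·P(B4)
      = 0.012·0.6 + 0.004·0.158 + 0.112·0.192 + 0.111·0.05
      = 0.0072 + 0.000632 + 0.021504 + 0.00555 = 0.034886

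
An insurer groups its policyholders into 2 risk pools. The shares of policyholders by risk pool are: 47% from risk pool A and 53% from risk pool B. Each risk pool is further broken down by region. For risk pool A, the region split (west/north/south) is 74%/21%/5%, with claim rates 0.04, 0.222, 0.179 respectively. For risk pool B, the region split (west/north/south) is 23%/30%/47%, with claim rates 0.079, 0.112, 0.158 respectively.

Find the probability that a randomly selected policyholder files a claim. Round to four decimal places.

P(C) ≈ 0.1068

P(C|A) = 0.74·0.04 + 0.21·0.222 + 0.05·0.179 = 0.0296 + 0.04662 + 0.00895 = 0.08517
P(C|B) = 0.23·0.079 + 0.3·0.112 + 0.47·0.158 = 0.01817 + 0.0336 + 0.07426 = 0.12603
By total probability over the outer partition,
P(C) = 0.47·0.08517 + 0.53·0.12603
      = 0.0400299 + 0.0667959 = 0.1068258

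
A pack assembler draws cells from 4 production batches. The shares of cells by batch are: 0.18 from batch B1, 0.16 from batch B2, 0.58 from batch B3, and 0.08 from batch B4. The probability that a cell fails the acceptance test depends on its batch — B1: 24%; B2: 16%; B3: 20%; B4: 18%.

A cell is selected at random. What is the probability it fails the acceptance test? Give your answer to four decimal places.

Summing over the partition,
P(F) = P(F|B1)·P(B1) + P(F|B2)·P(B2) + P(F|B3)·P(B3) + P(F|B4)·P(B4)
      = 0.24·0.18 + 0.16·0.16 + 0.2·0.58 + 0.18·0.08
      = 0.0432 + 0.0256 + 0.116 + 0.0144 = 0.1992

P(F) ≈ 0.1992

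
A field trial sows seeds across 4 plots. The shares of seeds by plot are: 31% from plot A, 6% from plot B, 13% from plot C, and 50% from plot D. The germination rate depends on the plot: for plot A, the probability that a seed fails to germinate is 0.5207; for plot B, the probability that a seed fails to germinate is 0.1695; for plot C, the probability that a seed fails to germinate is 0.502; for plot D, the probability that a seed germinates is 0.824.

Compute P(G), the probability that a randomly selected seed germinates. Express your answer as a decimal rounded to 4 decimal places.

P(G|A) = 1 − 0.5207 = 0.4793.
P(G|B) = 1 − 0.1695 = 0.8305.
P(G|C) = 1 − 0.502 = 0.498.
P(G) = P(G|A)·P(A) + P(G|B)·P(B) + P(G|C)·P(C) + P(G|D)·P(D)
      = 0.4793·0.31 + 0.8305·0.06 + 0.498·0.13 + 0.824·0.5
      = 0.148583 + 0.04983 + 0.06474 + 0.412 = 0.675153

P(G) ≈ 0.6752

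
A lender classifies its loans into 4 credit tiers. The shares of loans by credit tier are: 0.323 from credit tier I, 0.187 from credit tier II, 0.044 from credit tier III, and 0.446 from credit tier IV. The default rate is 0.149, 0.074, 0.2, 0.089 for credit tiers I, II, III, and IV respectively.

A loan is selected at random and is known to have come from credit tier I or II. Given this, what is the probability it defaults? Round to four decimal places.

Let S = {I, II}.
P(S) = 0.323 + 0.187 = 0.51.
P(D ∩ S) = 0.149·0.323 + 0.074·0.187 = 0.048127 + 0.013838 = 0.061965.
P(D | S) = 0.061965 / 0.51 = 0.121500…

P(D|S) ≈ 0.1215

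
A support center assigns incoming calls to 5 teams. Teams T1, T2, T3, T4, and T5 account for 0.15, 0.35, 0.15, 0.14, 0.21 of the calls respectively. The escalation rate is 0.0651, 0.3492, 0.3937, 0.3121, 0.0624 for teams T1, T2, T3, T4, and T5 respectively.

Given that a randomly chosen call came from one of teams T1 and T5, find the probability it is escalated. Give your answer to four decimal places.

P(E|S) ≈ 0.0635

Let S = {T1, T5}.
P(S) = 0.15 + 0.21 = 0.36.
P(E ∩ S) = 0.0651·0.15 + 0.0624·0.21 = 0.009765 + 0.013104 = 0.022869.
P(E | S) = 0.022869 / 0.36 = 0.063525…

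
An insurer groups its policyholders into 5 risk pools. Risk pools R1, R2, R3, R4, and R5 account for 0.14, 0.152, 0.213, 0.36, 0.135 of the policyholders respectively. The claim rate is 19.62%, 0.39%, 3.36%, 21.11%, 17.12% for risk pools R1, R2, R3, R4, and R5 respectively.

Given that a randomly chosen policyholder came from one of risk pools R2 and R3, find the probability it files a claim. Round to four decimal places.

Let S = {R2, R3}.
P(S) = 0.152 + 0.213 = 0.365.
P(C ∩ S) = 0.0039·0.152 + 0.0336·0.213 = 0.0005928 + 0.0071568 = 0.0077496.
P(C | S) = 0.0077496 / 0.365 = 0.021232…

0.0212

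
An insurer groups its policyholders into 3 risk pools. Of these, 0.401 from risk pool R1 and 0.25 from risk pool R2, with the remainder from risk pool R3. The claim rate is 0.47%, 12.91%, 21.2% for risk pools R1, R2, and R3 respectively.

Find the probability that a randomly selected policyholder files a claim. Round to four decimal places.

P(R3) = 1 − (0.401 + 0.25) = 0.349.
By the law of total probability,
P(C) = P(C|R1)·P(R1) + P(C|R2)·P(R2) + P(C|R3)·P(R3)
      = 0.0047·0.401 + 0.1291·0.25 + 0.212·0.349
      = 0.0018847 + 0.032275 + 0.073988 = 0.1081477

P(C) ≈ 0.1081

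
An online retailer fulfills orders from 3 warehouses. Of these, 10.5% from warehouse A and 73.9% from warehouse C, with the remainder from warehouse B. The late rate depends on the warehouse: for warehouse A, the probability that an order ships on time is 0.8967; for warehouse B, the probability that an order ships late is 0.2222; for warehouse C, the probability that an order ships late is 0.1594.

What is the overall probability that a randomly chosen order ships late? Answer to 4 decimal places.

P(B) = 1 − (0.105 + 0.739) = 0.156.
P(L|A) = 1 − 0.8967 = 0.1033.
By the law of total probability,
P(L) = P(L|A)·P(A) + P(L|B)·P(B) + P(L|C)·P(C)
      = 0.1033·0.105 + 0.2222·0.156 + 0.1594·0.739
      = 0.0108465 + 0.0346632 + 0.1177966 = 0.1633063

0.1633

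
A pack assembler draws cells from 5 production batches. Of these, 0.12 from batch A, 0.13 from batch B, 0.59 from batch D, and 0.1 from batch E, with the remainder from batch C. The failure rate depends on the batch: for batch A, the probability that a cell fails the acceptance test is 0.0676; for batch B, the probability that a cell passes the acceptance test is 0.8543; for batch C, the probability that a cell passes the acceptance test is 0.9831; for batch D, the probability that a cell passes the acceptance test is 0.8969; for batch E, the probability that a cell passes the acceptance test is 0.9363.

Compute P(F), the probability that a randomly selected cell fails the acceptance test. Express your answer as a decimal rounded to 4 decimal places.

P(C) = 1 − (0.12 + 0.13 + 0.59 + 0.1) = 0.06.
P(F|B) = 1 − 0.8543 = 0.1457.
P(F|C) = 1 − 0.9831 = 0.0169.
P(F|D) = 1 − 0.8969 = 0.1031.
P(F|E) = 1 − 0.9363 = 0.0637.
P(F) = P(F|A)·P(A) + P(F|B)·P(B) + P(F|C)·P(C) + P(F|D)·P(D) + P(F|E)·P(E)
      = 0.0676·0.12 + 0.1457·0.13 + 0.0169·0.06 + 0.1031·0.59 + 0.0637·0.1
      = 0.008112 + 0.018941 + 0.001014 + 0.060829 + 0.00637 = 0.095266

0.0953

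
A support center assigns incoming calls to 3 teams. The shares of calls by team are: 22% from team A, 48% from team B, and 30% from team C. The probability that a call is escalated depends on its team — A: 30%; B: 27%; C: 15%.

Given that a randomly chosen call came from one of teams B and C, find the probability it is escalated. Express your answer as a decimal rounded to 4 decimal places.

0.2238

Let S = {B, C}.
P(S) = 0.48 + 0.3 = 0.78.
P(E ∩ S) = 0.27·0.48 + 0.15·0.3 = 0.1296 + 0.045 = 0.1746.
P(E | S) = 0.1746 / 0.78 = 0.223846…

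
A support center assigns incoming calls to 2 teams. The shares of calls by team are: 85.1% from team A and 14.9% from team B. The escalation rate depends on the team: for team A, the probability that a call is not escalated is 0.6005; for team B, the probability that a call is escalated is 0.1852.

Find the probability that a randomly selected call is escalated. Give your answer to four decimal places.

P(E) ≈ 0.3676

P(E|A) = 1 − 0.6005 = 0.3995.
Using total probability over the partition,
P(E) = P(E|A)·P(A) + P(E|B)·P(B)
      = 0.3995·0.851 + 0.1852·0.149
      = 0.3399745 + 0.0275948 = 0.3675693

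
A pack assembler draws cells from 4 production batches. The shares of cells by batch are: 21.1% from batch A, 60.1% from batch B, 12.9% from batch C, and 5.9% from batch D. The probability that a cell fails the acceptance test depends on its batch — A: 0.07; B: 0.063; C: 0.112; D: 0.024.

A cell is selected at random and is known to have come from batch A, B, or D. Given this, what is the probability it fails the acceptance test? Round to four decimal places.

0.0621

Let S = {A, B, D}.
P(S) = 0.211 + 0.601 + 0.059 = 0.871.
P(F ∩ S) = 0.07·0.211 + 0.063·0.601 + 0.024·0.059 = 0.01477 + 0.037863 + 0.001416 = 0.054049.
P(F | S) = 0.054049 / 0.871 = 0.062054…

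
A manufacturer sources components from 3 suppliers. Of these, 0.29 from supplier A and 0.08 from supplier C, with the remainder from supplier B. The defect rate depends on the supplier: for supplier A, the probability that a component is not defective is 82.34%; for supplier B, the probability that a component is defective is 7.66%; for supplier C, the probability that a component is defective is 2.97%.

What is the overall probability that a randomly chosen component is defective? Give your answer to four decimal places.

P(B) = 1 − (0.29 + 0.08) = 0.63.
P(D|A) = 1 − 0.8234 = 0.1766.
P(D) = P(D|A)·P(A) + P(D|B)·P(B) + P(D|C)·P(C)
      = 0.1766·0.29 + 0.0766·0.63 + 0.0297·0.08
      = 0.051214 + 0.048258 + 0.002376 = 0.101848

P(D) ≈ 0.1018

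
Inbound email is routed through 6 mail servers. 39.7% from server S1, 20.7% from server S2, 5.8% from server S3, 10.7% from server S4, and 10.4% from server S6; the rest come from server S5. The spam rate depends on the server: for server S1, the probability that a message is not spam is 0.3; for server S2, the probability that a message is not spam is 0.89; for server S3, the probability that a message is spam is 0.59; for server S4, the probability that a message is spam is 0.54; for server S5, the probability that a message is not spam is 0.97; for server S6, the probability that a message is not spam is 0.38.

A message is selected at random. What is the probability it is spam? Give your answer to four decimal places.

P(S) ≈ 0.4610

P(S5) = 1 − (0.397 + 0.207 + 0.058 + 0.107 + 0.104) = 0.127.
P(S|S1) = 1 − 0.3 = 0.7.
P(S|S2) = 1 − 0.89 = 0.11.
P(S|S5) = 1 − 0.97 = 0.03.
P(S|S6) = 1 − 0.38 = 0.62.
P(S) = P(S|S1)·P(S1) + P(S|S2)·P(S2) + P(S|S3)·P(S3) + P(S|S4)·P(S4) + P(S|S5)·P(S5) + P(S|S6)·P(S6)
      = 0.7·0.397 + 0.11·0.207 + 0.59·0.058 + 0.54·0.107 + 0.03·0.127 + 0.62·0.104
      = 0.2779 + 0.02277 + 0.03422 + 0.05778 + 0.00381 + 0.06448 = 0.46096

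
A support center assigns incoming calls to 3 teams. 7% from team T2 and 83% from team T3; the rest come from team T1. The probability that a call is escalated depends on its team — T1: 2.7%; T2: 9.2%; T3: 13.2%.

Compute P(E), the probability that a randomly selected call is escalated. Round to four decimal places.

P(E) ≈ 0.1187

P(T1) = 1 − (0.07 + 0.83) = 0.1.
P(E) = P(E|T1)·P(T1) + P(E|T2)·P(T2) + P(E|T3)·P(T3)
      = 0.027·0.1 + 0.092·0.07 + 0.132·0.83
      = 0.0027 + 0.00644 + 0.10956 = 0.1187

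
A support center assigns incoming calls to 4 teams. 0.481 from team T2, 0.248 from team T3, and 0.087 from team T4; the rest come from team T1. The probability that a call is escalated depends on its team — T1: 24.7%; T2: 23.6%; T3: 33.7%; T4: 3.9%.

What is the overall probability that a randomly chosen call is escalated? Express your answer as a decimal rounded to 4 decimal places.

P(T1) = 1 − (0.481 + 0.248 + 0.087) = 0.184.
P(E) = P(E|T1)·P(T1) + P(E|T2)·P(T2) + P(E|T3)·P(T3) + P(E|T4)·P(T4)
      = 0.247·0.184 + 0.236·0.481 + 0.337·0.248 + 0.039·0.087
      = 0.045448 + 0.113516 + 0.083576 + 0.003393 = 0.245933

P(E) ≈ 0.2459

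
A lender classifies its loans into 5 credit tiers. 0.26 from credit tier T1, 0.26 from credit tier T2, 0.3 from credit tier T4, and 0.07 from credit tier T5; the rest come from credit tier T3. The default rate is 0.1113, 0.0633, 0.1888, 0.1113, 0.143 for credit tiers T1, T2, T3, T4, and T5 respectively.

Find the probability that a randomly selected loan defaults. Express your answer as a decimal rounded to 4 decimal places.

P(T3) = 1 − (0.26 + 0.26 + 0.3 + 0.07) = 0.11.
P(D) = P(D|T1)·P(T1) + P(D|T2)·P(T2) + P(D|T3)·P(T3) + P(D|T4)·P(T4) + P(D|T5)·P(T5)
      = 0.1113·0.26 + 0.0633·0.26 + 0.1888·0.11 + 0.1113·0.3 + 0.143·0.07
      = 0.028938 + 0.016458 + 0.020768 + 0.03339 + 0.01001 = 0.109564

0.1096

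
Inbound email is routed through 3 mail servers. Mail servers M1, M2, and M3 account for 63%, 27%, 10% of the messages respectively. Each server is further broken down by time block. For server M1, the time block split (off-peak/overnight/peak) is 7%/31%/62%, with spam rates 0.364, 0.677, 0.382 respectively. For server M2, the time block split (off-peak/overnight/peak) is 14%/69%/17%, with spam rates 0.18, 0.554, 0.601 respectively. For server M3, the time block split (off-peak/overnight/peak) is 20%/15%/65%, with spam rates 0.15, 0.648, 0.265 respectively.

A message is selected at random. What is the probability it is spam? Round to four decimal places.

P(S|M1) = 0.07·0.364 + 0.31·0.677 + 0.62·0.382 = 0.02548 + 0.20987 + 0.23684 = 0.47219
P(S|M2) = 0.14·0.18 + 0.69·0.554 + 0.17·0.601 = 0.0252 + 0.38226 + 0.10217 = 0.50963
P(S|M3) = 0.2·0.15 + 0.15·0.648 + 0.65·0.265 = 0.03 + 0.0972 + 0.17225 = 0.29945
Then overall,
P(S) = 0.63·0.47219 + 0.27·0.50963 + 0.1·0.29945
      = 0.2974797 + 0.1376001 + 0.029945 = 0.4650248

P(S) ≈ 0.4650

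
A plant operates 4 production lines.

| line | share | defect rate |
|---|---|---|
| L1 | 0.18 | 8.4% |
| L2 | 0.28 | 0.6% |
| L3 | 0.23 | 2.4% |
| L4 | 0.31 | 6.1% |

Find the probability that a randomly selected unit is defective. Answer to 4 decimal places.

0.0412

Summing over the partition,
P(D) = P(D|L1)·P(L1) + P(D|L2)·P(L2) + P(D|L3)·P(L3) + P(D|L4)·P(L4)
      = 0.084·0.18 + 0.006·0.28 + 0.024·0.23 + 0.061·0.31
      = 0.01512 + 0.00168 + 0.00552 + 0.01891 = 0.04123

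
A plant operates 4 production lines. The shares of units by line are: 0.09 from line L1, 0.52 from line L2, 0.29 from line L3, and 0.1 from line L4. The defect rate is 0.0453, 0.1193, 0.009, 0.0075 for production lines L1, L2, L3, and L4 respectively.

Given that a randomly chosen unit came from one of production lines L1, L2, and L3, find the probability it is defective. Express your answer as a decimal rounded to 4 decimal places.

0.0764

Let S = {L1, L2, L3}.
P(S) = 0.09 + 0.52 + 0.29 = 0.9.
P(D ∩ S) = 0.0453·0.09 + 0.1193·0.52 + 0.009·0.29 = 0.004077 + 0.062036 + 0.00261 = 0.068723.
P(D | S) = 0.068723 / 0.9 = 0.076359…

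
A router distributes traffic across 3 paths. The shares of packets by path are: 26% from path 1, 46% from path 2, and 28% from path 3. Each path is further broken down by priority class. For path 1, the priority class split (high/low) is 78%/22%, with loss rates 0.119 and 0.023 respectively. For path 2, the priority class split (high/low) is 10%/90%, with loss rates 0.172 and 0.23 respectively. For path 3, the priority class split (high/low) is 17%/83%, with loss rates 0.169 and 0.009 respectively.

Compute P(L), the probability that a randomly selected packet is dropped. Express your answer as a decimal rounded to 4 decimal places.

0.1387

P(L|1) = 0.78·0.119 + 0.22·0.023 = 0.09282 + 0.00506 = 0.09788
P(L|2) = 0.1·0.172 + 0.9·0.23 = 0.0172 + 0.207 = 0.2242
P(L|3) = 0.17·0.169 + 0.83·0.009 = 0.02873 + 0.00747 = 0.0362
Then overall,
P(L) = 0.26·0.09788 + 0.46·0.2242 + 0.28·0.0362
      = 0.0254488 + 0.103132 + 0.010136 = 0.1387168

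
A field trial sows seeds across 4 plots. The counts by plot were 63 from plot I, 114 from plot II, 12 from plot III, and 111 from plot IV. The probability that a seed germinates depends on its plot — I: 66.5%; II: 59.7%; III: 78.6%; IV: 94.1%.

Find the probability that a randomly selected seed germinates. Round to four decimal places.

Total: 63 + 114 + 12 + 111 = 300.
P(I) = 63/300 = 0.21. P(II) = 114/300 = 0.38. P(III) = 12/300 = 0.04. P(IV) = 111/300 = 0.37.
By the law of total probability,
P(G) = P(G|I)·P(I) + P(G|II)·P(II) + P(G|III)·P(III) + P(G|IV)·P(IV)
      = 0.665·0.21 + 0.597·0.38 + 0.786·0.04 + 0.941·0.37
      = 0.13965 + 0.22686 + 0.03144 + 0.34817 = 0.74612

P(G) ≈ 0.7461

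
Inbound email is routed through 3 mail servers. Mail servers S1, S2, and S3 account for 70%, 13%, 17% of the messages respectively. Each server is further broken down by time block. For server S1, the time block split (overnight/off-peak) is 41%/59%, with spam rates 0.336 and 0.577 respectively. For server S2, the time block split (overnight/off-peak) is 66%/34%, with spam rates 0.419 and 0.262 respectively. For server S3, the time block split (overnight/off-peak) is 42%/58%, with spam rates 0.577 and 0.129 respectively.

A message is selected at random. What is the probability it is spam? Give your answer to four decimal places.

P(S|S1) = 0.41·0.336 + 0.59·0.577 = 0.13776 + 0.34043 = 0.47819
P(S|S2) = 0.66·0.419 + 0.34·0.262 = 0.27654 + 0.08908 = 0.36562
P(S|S3) = 0.42·0.577 + 0.58·0.129 = 0.24234 + 0.07482 = 0.31716
By total probability over the outer partition,
P(S) = 0.7·0.47819 + 0.13·0.36562 + 0.17·0.31716
      = 0.334733 + 0.0475306 + 0.0539172 = 0.4361808

P(S) ≈ 0.4362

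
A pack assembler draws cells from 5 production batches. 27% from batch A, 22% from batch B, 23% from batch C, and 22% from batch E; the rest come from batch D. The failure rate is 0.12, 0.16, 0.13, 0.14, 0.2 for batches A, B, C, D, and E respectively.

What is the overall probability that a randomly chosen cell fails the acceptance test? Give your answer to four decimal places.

P(F) ≈ 0.1499

P(D) = 1 − (0.27 + 0.22 + 0.23 + 0.22) = 0.06.
P(F) = P(F|A)·P(A) + P(F|B)·P(B) + P(F|C)·P(C) + P(F|D)·P(D) + P(F|E)·P(E)
      = 0.12·0.27 + 0.16·0.22 + 0.13·0.23 + 0.14·0.06 + 0.2·0.22
      = 0.0324 + 0.0352 + 0.0299 + 0.0084 + 0.044 = 0.1499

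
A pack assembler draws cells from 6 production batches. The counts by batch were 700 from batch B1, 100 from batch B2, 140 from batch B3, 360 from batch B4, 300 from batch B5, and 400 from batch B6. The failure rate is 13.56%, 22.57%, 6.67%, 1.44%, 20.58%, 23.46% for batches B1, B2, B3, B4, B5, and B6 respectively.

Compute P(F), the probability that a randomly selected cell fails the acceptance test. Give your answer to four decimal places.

P(F) ≈ 0.1438

Total: 700 + 100 + 140 + 360 + 300 + 400 = 2000.
P(B1) = 700/2000 = 0.35. P(B2) = 100/2000 = 0.05. P(B3) = 140/2000 = 0.07. P(B4) = 360/2000 = 0.18. P(B5) = 300/2000 = 0.15. P(B6) = 400/2000 = 0.2.
Using total probability over the partition,
P(F) = P(F|B1)·P(B1) + P(F|B2)·P(B2) + P(F|B3)·P(B3) + P(F|B4)·P(B4) + P(F|B5)·P(B5) + P(F|B6)·P(B6)
      = 0.1356·0.35 + 0.2257·0.05 + 0.0667·0.07 + 0.0144·0.18 + 0.2058·0.15 + 0.2346·0.2
      = 0.04746 + 0.011285 + 0.004669 + 0.002592 + 0.03087 + 0.04692 = 0.143796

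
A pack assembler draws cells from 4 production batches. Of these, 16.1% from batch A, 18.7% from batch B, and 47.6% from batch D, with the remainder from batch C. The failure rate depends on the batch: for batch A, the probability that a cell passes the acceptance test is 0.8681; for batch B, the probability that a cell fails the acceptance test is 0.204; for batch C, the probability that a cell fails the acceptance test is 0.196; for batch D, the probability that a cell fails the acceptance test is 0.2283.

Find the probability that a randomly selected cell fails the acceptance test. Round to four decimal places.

P(C) = 1 − (0.161 + 0.187 + 0.476) = 0.176.
P(F|A) = 1 − 0.8681 = 0.1319.
P(F) = P(F|A)·P(A) + P(F|B)·P(B) + P(F|C)·P(C) + P(F|D)·P(D)
      = 0.1319·0.161 + 0.204·0.187 + 0.196·0.176 + 0.2283·0.476
      = 0.0212359 + 0.038148 + 0.034496 + 0.1086708 = 0.2025507

0.2026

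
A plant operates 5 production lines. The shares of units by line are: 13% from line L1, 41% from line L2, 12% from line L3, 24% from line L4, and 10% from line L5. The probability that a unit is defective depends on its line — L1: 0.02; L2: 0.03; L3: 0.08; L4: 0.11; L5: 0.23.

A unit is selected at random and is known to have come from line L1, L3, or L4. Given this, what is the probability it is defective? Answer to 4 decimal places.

Let S = {L1, L3, L4}.
P(S) = 0.13 + 0.12 + 0.24 = 0.49.
P(D ∩ S) = 0.02·0.13 + 0.08·0.12 + 0.11·0.24 = 0.0026 + 0.0096 + 0.0264 = 0.0386.
P(D | S) = 0.0386 / 0.49 = 0.078776…

0.0788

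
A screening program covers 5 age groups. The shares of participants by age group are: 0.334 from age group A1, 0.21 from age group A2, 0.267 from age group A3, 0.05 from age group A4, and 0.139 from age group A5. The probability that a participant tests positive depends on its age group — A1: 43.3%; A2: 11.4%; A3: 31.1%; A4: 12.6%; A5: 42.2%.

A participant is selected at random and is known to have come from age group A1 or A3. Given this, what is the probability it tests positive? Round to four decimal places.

0.3788

Let S = {A1, A3}.
P(S) = 0.334 + 0.267 = 0.601.
P(T ∩ S) = 0.433·0.334 + 0.311·0.267 = 0.144622 + 0.083037 = 0.227659.
P(T | S) = 0.227659 / 0.601 = 0.378800…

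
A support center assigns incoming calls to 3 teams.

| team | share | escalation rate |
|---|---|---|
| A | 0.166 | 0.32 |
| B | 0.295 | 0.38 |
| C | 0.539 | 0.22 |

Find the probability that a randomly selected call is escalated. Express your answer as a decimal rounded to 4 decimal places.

0.2838

P(E) = P(E|A)·P(A) + P(E|B)·P(B) + P(E|C)·P(C)
      = 0.32·0.166 + 0.38·0.295 + 0.22·0.539
      = 0.05312 + 0.1121 + 0.11858 = 0.2838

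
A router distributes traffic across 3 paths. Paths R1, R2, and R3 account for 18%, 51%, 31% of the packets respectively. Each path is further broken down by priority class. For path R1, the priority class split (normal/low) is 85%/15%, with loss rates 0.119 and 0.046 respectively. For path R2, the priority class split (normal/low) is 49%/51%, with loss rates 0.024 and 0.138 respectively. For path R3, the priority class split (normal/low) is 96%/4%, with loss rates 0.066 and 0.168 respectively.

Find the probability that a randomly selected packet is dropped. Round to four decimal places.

0.0831

P(L|R1) = 0.85·0.119 + 0.15·0.046 = 0.10115 + 0.0069 = 0.10805
P(L|R2) = 0.49·0.024 + 0.51·0.138 = 0.01176 + 0.07038 = 0.08214
P(L|R3) = 0.96·0.066 + 0.04·0.168 = 0.06336 + 0.00672 = 0.07008
By total probability over the outer partition,
P(L) = 0.18·0.10805 + 0.51·0.08214 + 0.31·0.07008
      = 0.019449 + 0.0418914 + 0.0217248 = 0.0830652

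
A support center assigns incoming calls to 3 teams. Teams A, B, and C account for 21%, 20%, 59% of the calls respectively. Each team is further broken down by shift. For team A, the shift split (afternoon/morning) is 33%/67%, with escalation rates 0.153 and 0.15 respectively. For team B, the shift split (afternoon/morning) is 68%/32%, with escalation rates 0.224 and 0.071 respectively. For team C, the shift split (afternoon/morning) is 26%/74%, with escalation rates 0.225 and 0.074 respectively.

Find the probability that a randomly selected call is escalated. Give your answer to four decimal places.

P(E|A) = 0.33·0.153 + 0.67·0.15 = 0.05049 + 0.1005 = 0.15099
P(E|B) = 0.68·0.224 + 0.32·0.071 = 0.15232 + 0.02272 = 0.17504
P(E|C) = 0.26·0.225 + 0.74·0.074 = 0.0585 + 0.05476 = 0.11326
By total probability over the outer partition,
P(E) = 0.21·0.15099 + 0.2·0.17504 + 0.59·0.11326
      = 0.0317079 + 0.035008 + 0.0668234 = 0.1335393

P(E) ≈ 0.1335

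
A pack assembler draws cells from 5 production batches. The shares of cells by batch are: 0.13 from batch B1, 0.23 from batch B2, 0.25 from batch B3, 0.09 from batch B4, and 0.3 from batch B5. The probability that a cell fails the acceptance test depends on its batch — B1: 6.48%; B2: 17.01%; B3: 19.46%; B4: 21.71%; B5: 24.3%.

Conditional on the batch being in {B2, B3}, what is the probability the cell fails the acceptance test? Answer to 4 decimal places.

P(F|S) ≈ 0.1829

Let S = {B2, B3}.
P(S) = 0.23 + 0.25 = 0.48.
P(F ∩ S) = 0.1701·0.23 + 0.1946·0.25 = 0.039123 + 0.04865 = 0.087773.
P(F | S) = 0.087773 / 0.48 = 0.182860…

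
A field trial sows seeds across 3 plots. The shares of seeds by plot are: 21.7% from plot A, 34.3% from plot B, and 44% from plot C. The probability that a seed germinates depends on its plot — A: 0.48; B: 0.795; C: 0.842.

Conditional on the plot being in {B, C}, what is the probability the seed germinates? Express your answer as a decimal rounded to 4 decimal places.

P(G|S) ≈ 0.8214

Let S = {B, C}.
P(S) = 0.343 + 0.44 = 0.783.
P(G ∩ S) = 0.795·0.343 + 0.842·0.44 = 0.272685 + 0.37048 = 0.643165.
P(G | S) = 0.643165 / 0.783 = 0.821411…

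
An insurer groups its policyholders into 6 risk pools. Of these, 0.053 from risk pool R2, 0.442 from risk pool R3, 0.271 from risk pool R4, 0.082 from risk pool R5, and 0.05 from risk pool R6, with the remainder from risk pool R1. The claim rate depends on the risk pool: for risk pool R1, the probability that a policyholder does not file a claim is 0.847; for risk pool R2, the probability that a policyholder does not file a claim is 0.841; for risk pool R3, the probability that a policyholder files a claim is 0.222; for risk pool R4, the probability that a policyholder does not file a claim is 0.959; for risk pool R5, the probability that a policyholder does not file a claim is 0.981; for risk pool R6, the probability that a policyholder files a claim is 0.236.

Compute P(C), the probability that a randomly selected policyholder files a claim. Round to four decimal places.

0.1466

P(R1) = 1 − (0.053 + 0.442 + 0.271 + 0.082 + 0.05) = 0.102.
P(C|R1) = 1 − 0.847 = 0.153.
P(C|R2) = 1 − 0.841 = 0.159.
P(C|R4) = 1 − 0.959 = 0.041.
P(C|R5) = 1 − 0.981 = 0.019.
P(C) = P(C|R1)·P(R1) + P(C|R2)·P(R2) + P(C|R3)·P(R3) + P(C|R4)·P(R4) + P(C|R5)·P(R5) + P(C|R6)·P(R6)
      = 0.153·0.102 + 0.159·0.053 + 0.222·0.442 + 0.041·0.271 + 0.019·0.082 + 0.236·0.05
      = 0.015606 + 0.008427 + 0.098124 + 0.011111 + 0.001558 + 0.0118 = 0.146626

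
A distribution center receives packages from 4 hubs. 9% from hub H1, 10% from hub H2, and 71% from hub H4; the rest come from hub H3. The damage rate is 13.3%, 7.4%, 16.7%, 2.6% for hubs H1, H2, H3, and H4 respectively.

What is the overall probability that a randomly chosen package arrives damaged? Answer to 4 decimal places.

P(H3) = 1 − (0.09 + 0.1 + 0.71) = 0.1.
P(D) = P(D|H1)·P(H1) + P(D|H2)·P(H2) + P(D|H3)·P(H3) + P(D|H4)·P(H4)
      = 0.133·0.09 + 0.074·0.1 + 0.167·0.1 + 0.026·0.71
      = 0.01197 + 0.0074 + 0.0167 + 0.01846 = 0.05453

P(D) ≈ 0.0545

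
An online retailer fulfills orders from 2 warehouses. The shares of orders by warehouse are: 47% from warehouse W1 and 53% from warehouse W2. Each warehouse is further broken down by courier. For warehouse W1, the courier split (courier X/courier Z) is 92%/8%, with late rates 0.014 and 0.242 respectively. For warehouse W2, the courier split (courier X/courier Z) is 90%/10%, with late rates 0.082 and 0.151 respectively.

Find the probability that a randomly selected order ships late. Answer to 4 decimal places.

P(L) ≈ 0.0623

P(L|W1) = 0.92·0.014 + 0.08·0.242 = 0.01288 + 0.01936 = 0.03224
P(L|W2) = 0.9·0.082 + 0.1·0.151 = 0.0738 + 0.0151 = 0.0889
Then overall,
P(L) = 0.47·0.03224 + 0.53·0.0889
      = 0.0151528 + 0.047117 = 0.0622698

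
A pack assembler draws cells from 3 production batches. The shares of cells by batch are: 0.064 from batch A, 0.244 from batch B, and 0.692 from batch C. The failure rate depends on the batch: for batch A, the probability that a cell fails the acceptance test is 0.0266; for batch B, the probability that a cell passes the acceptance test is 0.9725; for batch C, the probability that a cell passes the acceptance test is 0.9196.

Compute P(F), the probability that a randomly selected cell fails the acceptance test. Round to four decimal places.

P(F|B) = 1 − 0.9725 = 0.0275.
P(F|C) = 1 − 0.9196 = 0.0804.
Using total probability over the partition,
P(F) = P(F|A)·P(A) + P(F|B)·P(B) + P(F|C)·P(C)
      = 0.0266·0.064 + 0.0275·0.244 + 0.0804·0.692
      = 0.0017024 + 0.00671 + 0.0556368 = 0.0640492

0.0640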